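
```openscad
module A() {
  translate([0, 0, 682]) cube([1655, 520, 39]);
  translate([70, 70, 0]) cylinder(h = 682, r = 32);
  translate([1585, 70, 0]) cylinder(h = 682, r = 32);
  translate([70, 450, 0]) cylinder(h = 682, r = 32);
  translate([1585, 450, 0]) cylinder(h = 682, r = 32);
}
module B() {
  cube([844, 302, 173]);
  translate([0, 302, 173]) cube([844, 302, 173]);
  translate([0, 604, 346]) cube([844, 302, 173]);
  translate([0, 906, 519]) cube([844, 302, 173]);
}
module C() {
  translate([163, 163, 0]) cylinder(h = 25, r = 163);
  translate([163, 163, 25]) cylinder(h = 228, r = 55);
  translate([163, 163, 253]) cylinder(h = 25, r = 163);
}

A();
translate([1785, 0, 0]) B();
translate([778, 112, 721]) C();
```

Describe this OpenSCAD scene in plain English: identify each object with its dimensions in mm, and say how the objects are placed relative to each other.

A is a table with a 1655×520 mm rectangular top, 39 mm thick, top surface at z = 721 mm, supported by four round legs of 64 mm diameter, each leg's bounding box inset 38 mm from the nearest pair of top edges, running from the floor.

B is a run of 4 identical solid stair steps. Each tread is 844×302 mm and each step block is 173 mm high. Step 1 rests on the floor; step k is offset from step 1 by (k−1)×302 mm in y and (k−1)×173 mm in z.

C is a spool: two coaxial disc flanges of radius 163 mm and thickness 25 mm, joined by a core cylinder of radius 55 mm and height 228 mm. The lower flange rests on z = 0 and the three cylinders share a vertical axis.

The staircase is on the floor beside the table on its +x side. The spool is on top of the table.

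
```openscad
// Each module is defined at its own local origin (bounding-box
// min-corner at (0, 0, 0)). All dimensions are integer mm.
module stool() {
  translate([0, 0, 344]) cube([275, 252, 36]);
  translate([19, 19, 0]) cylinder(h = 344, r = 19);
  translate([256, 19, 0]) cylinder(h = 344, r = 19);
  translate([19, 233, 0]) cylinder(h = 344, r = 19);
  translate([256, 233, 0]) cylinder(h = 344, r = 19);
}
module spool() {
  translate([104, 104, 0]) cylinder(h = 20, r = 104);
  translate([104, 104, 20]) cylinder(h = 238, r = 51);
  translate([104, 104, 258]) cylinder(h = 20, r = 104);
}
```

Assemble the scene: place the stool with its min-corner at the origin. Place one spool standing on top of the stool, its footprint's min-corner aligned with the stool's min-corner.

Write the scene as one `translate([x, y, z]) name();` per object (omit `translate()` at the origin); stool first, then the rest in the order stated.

stool();
translate([0, 0, 380]) spool();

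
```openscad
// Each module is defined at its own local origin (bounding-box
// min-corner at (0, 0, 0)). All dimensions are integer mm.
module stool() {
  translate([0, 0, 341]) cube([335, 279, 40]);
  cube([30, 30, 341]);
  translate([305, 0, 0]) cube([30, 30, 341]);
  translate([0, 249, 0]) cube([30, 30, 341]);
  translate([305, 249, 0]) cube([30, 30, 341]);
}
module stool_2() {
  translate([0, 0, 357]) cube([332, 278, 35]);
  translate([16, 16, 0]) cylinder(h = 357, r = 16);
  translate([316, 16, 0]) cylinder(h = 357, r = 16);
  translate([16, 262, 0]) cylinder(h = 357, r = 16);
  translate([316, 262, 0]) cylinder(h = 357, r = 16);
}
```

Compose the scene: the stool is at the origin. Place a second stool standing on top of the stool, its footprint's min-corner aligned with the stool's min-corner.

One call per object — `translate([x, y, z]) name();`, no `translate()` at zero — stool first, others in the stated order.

stool();
translate([0, 0, 381]) stool_2();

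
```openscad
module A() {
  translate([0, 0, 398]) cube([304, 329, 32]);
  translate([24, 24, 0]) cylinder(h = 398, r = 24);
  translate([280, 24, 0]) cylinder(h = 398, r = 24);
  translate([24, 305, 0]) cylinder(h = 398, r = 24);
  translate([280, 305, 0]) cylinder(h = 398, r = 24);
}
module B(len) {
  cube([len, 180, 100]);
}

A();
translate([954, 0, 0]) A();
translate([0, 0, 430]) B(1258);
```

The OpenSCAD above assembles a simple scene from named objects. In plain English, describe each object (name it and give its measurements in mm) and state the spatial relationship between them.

A is a four-legged stool. The seat is a 304×329×32 mm slab whose top surface is at z = 430 mm; four round legs, each 48 mm in diameter, run from the floor (z = 0) to the underside of the seat, each leg's axis is inset half a diameter from the nearest pair of seat edges (so the leg's bounding box is flush with the corner).

B is a rectangular beam 1258 mm long (x), 180 mm deep (y), 100 mm thick (z).

The beam spans the tops of two stools placed 650 mm apart, resting at z = 430 mm.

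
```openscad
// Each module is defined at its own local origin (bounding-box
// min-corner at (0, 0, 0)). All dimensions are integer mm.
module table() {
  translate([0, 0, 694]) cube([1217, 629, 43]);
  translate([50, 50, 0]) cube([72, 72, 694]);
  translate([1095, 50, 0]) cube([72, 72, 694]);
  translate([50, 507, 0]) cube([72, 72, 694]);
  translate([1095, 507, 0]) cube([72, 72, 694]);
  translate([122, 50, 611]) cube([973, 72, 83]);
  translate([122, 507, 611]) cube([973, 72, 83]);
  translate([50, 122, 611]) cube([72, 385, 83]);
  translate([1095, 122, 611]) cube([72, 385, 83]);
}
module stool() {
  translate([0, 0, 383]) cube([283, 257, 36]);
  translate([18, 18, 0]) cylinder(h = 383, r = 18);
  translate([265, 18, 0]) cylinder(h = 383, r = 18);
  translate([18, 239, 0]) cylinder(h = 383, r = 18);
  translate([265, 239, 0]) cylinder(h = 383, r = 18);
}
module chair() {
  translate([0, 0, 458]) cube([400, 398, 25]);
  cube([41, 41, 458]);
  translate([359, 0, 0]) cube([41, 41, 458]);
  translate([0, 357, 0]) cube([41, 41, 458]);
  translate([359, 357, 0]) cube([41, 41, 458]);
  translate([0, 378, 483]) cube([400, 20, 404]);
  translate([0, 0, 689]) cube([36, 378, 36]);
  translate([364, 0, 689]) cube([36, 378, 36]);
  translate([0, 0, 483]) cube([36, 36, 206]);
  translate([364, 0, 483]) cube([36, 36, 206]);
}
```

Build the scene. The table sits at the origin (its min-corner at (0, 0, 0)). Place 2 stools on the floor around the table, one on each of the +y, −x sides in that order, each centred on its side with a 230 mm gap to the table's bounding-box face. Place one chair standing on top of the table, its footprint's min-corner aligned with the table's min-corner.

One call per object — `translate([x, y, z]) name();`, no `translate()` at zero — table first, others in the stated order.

table();
translate([467, 859, 0]) stool();
translate([-513, 186, 0]) stool();
translate([0, 0, 737]) chair();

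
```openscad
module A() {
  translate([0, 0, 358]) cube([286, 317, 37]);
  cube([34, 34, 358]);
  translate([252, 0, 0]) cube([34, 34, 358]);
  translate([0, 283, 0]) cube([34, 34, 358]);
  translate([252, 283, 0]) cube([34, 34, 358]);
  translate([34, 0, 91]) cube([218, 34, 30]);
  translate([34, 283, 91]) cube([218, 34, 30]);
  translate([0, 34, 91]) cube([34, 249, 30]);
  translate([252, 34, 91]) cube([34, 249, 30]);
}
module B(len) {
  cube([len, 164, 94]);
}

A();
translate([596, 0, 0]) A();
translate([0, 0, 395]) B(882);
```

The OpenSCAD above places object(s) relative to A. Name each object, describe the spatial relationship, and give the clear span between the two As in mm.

A is a stool. B is a beam. A beam spans the tops of two stools. The clear span between the two stools is 310 mm.

Second stool starts at x = 596; first ends at x = 286; clear span = 596 − 286 = 310 mm.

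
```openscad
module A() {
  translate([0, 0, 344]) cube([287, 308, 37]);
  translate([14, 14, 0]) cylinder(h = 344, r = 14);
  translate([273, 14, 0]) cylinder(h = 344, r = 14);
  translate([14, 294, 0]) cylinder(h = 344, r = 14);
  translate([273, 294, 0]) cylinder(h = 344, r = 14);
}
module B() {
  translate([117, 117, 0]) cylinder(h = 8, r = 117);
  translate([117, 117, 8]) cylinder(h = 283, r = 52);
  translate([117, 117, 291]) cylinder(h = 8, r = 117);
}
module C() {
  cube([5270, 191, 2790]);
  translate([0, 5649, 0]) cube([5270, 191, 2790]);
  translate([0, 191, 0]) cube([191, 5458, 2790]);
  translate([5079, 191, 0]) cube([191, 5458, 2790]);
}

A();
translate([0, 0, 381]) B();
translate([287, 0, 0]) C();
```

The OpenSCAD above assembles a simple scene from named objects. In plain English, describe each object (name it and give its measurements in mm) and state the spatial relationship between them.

A is a simple wooden stool: a rectangular seat 287 mm (x) by 308 mm (y), 37 mm thick, top face at z = 381 mm, on four round legs, each 28 mm in diameter. The legs rest on z = 0, each leg's axis is inset half a diameter from the nearest pair of seat edges (so the leg's bounding box is flush with the corner).

B is a spool: two coaxial disc flanges of radius 117 mm and thickness 8 mm, joined by a core cylinder of radius 52 mm and height 283 mm. The lower flange rests on z = 0 and the three cylinders share a vertical axis.

C is a box-shaped house frame (walls only): outside footprint 5270×5840 mm, wall height 2790 mm, wall thickness 191 mm. The two y-facing walls run the full x-width; the two x-facing walls fit between the inner faces of the y-facing walls.

The spool is on top of the stool. The house frame is against the stool's +x side, with their −y faces flush.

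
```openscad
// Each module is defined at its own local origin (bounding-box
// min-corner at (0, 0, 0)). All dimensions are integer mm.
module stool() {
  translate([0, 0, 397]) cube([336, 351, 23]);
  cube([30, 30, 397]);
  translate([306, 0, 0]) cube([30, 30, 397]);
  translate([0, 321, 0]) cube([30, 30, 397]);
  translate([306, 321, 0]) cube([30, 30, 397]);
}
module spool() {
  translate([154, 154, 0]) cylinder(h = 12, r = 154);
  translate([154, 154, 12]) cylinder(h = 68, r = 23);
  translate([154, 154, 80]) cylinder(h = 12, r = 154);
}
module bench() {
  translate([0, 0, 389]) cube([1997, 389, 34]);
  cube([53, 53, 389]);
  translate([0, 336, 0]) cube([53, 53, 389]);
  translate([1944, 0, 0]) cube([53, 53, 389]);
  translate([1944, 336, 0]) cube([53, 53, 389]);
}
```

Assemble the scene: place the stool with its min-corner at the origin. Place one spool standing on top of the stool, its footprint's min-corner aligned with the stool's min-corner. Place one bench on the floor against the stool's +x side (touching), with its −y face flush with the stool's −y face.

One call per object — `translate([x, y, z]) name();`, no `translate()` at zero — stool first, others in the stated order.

stool();
translate([0, 0, 420]) spool();
translate([336, 0, 0]) bench();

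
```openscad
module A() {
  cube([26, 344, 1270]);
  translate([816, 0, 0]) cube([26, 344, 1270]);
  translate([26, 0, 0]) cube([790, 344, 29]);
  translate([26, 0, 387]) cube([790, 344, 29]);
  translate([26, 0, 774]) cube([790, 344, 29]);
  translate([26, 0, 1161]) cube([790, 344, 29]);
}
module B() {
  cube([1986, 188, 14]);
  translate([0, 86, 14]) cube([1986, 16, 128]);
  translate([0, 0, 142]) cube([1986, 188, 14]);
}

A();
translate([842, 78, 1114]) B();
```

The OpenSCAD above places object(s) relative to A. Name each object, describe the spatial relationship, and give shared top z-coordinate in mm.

Both tops at z = 1270 mm.

A is a bookshelf. B is an I-beam. The I-beam is beside the bookshelf with their tops flush at z = 1270. The shared top z-coordinate is 1270 mm.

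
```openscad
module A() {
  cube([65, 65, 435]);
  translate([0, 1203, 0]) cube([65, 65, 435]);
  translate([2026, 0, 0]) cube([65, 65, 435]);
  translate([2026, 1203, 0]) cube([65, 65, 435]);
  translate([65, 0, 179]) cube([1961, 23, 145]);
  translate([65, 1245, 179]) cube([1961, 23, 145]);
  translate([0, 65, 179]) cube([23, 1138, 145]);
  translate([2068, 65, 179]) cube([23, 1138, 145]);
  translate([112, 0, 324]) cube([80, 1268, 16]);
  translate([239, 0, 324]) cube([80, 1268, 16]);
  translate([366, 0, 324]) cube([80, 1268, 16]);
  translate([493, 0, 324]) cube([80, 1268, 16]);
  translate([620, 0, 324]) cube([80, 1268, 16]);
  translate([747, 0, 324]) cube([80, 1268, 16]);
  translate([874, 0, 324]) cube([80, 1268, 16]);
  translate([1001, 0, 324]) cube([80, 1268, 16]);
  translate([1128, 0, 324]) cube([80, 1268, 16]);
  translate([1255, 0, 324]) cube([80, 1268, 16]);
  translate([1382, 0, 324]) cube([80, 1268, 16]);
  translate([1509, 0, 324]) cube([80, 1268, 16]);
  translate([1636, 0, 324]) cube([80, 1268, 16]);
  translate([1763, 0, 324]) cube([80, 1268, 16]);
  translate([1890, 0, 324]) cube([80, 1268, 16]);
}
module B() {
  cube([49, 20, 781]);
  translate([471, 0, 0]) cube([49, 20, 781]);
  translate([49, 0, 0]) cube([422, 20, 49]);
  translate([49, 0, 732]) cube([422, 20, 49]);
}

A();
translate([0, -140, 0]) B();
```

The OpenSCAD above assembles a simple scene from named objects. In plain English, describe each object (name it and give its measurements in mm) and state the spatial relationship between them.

A is a bed frame 2091 mm long (x) by 1268 mm wide (y). Four 65×65 mm corner posts, 435 mm tall, at the corners of the footprint. Four rails of 23 mm thickness and 145 mm height run between adjacent posts with their undersides at z = 179 mm, their outer faces flush with the outside of the frame (the two x-running rails run between the posts' inner faces; the two y-running rails run between the posts' inner faces). 15 slats, each 80 mm wide (x) and 16 mm thick, lie across the top of the two x-running rails, running the full 1268 mm width of the frame in y; the slats are evenly spaced along x between the inner faces of the end posts with equal gaps (rounded down to the nearest mm) at the −x end and between each pair — any rounding remainder accumulates at the +x end.

B is a rectangular picture frame lying in the x–z plane (depth along y). The opening is 422 mm wide (x) by 683 mm tall (z), surrounded by a border 49 mm wide on all four sides. The frame is 20 mm deep and is made of two full-height vertical stiles with two horizontal rails fitted between them.

The picture frame is on the floor beside the bed frame on its −y side.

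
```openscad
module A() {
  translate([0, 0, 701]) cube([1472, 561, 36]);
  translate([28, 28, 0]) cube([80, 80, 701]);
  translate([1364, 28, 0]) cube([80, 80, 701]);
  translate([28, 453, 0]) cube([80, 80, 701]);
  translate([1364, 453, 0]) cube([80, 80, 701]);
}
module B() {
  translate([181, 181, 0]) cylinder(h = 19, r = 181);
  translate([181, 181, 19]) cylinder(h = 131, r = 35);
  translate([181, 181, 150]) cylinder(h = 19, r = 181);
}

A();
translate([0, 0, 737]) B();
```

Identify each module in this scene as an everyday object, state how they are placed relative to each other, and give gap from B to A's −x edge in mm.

The spool's min-x is at 0; the table's min-x is 0; gap = 0 mm.

A is a table. B is a spool. The spool is on top of the table. The gap from the spool to the table's −x edge is 0 mm.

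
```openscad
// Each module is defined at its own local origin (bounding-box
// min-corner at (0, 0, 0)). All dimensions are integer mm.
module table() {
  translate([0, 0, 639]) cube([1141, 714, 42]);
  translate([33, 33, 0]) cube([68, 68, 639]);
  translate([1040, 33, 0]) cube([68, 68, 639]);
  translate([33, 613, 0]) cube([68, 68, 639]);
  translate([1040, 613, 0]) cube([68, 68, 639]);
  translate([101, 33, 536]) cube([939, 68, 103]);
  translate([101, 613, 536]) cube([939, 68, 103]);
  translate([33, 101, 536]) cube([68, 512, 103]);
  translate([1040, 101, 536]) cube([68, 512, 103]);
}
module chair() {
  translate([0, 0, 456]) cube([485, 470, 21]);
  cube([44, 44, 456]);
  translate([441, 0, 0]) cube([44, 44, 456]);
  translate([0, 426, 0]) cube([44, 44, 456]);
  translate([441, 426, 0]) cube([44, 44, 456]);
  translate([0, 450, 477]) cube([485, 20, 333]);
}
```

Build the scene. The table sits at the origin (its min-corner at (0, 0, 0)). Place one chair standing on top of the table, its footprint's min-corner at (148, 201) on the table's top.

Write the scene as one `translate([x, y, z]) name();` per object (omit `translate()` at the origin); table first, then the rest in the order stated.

table();
translate([148, 201, 681]) chair();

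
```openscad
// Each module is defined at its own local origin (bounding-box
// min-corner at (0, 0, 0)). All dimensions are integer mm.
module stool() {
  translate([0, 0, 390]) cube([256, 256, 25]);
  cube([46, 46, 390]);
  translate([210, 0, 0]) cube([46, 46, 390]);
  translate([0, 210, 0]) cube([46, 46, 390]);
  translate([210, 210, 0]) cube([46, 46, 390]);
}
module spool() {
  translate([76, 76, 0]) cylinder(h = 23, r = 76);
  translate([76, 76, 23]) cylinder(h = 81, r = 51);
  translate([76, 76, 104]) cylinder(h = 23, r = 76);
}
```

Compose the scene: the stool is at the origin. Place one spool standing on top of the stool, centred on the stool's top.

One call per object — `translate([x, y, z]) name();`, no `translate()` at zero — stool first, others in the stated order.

stool();
translate([52, 52, 415]) spool();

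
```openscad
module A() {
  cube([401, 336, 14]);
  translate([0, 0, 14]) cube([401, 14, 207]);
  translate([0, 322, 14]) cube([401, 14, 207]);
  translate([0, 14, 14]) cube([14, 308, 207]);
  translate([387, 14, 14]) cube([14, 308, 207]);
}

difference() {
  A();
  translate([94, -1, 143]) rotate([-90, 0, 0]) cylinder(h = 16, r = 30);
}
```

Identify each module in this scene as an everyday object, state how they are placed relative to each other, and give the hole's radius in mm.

The subtracted cylinder has r = 30 mm.

A is an open box. The open box has a circular hole through its front wall. The hole's radius is 30 mm.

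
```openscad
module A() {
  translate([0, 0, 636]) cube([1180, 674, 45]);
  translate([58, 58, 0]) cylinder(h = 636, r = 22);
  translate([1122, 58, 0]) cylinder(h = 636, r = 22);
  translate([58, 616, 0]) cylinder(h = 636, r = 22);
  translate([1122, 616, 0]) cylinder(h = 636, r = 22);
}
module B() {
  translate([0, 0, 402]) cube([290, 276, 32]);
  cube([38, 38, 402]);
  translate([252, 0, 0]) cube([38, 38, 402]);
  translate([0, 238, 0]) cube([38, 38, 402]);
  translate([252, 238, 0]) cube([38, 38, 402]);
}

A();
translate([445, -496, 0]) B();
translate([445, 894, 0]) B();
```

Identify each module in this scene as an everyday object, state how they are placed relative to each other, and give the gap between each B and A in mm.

A is a table. B is a stool. Two stools sit around the table at the −y, +y sides. The gap between each stool and the table is 220 mm.

Each stool's nearest face is 220 mm from the table's bounding box.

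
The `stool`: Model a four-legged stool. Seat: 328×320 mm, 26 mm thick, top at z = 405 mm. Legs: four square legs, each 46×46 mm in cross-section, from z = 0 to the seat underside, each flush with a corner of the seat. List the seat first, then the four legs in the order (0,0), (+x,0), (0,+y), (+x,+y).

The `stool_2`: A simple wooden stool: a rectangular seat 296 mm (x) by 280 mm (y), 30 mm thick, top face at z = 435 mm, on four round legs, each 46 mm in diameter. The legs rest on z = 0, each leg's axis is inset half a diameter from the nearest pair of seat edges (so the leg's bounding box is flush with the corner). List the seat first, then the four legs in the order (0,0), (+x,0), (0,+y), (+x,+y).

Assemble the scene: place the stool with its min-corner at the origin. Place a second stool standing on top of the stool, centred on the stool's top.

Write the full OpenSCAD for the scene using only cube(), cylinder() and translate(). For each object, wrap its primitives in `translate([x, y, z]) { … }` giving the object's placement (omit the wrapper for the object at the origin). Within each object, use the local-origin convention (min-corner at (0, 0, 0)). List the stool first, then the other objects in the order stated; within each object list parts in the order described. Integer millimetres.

translate([0, 0, 379]) cube([328, 320, 26]);
cube([46, 46, 379]);
translate([282, 0, 0]) cube([46, 46, 379]);
translate([0, 274, 0]) cube([46, 46, 379]);
translate([282, 274, 0]) cube([46, 46, 379]);
translate([16, 20, 405]) {
  translate([0, 0, 405]) cube([296, 280, 30]);
  translate([23, 23, 0]) cylinder(h = 405, r = 23);
  translate([273, 23, 0]) cylinder(h = 405, r = 23);
  translate([23, 257, 0]) cylinder(h = 405, r = 23);
  translate([273, 257, 0]) cylinder(h = 405, r = 23);
}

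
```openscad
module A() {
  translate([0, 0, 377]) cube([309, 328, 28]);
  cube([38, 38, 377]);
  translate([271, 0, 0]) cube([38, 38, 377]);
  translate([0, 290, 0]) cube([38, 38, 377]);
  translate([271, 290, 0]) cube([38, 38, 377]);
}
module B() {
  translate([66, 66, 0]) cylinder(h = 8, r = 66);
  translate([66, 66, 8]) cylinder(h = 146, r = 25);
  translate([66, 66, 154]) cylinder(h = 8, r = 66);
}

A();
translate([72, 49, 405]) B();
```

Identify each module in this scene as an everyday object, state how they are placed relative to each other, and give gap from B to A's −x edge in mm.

A is a stool. B is a spool. The spool is on top of the stool. The gap from the spool to the stool's −x edge is 72 mm.

The spool's min-x is at 72; the stool's min-x is 0; gap = 72 mm.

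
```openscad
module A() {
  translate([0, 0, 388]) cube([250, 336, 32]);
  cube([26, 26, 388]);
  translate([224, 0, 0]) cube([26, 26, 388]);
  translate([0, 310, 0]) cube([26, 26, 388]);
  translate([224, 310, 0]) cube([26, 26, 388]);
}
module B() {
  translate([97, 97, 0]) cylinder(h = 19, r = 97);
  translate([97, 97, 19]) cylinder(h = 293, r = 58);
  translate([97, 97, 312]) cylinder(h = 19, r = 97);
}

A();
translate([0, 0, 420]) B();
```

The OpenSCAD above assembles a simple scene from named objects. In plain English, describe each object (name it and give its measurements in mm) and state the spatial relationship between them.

A is a four-legged stool. The seat is a 250×336×32 mm slab whose top surface is at z = 420 mm; four square legs, each 26×26 mm in cross-section, run from the floor (z = 0) to the underside of the seat, each flush with a corner of the seat.

B is a spool: two coaxial disc flanges of radius 97 mm and thickness 19 mm, joined by a core cylinder of radius 58 mm and height 293 mm. The lower flange rests on z = 0 and the three cylinders share a vertical axis.

The spool is on top of the stool.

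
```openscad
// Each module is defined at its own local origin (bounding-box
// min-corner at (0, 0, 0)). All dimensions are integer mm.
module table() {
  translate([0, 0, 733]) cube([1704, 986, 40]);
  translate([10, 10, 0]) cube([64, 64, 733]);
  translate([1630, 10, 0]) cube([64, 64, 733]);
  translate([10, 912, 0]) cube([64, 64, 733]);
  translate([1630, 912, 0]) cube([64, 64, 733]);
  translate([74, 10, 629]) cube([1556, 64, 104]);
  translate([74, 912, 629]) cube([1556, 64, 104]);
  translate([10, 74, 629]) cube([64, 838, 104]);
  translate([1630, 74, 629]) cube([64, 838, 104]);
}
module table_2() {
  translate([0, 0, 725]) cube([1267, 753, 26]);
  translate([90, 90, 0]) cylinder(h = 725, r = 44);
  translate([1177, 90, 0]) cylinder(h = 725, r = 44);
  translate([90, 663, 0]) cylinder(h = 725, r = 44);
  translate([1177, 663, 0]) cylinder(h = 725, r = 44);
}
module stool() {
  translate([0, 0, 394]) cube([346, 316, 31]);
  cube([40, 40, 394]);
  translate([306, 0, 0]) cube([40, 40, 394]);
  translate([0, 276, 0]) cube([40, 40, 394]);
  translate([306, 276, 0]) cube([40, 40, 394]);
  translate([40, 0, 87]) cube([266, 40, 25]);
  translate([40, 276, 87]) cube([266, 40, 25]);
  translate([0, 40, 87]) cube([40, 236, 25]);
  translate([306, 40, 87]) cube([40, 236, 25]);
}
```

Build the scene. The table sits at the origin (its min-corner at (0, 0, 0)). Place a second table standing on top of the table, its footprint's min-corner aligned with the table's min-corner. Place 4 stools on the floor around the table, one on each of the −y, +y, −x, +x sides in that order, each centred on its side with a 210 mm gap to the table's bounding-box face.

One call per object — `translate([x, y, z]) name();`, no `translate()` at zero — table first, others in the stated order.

table();
translate([0, 0, 773]) table_2();
translate([679, -526, 0]) stool();
translate([679, 1196, 0]) stool();
translate([-556, 335, 0]) stool();
translate([1914, 335, 0]) stool();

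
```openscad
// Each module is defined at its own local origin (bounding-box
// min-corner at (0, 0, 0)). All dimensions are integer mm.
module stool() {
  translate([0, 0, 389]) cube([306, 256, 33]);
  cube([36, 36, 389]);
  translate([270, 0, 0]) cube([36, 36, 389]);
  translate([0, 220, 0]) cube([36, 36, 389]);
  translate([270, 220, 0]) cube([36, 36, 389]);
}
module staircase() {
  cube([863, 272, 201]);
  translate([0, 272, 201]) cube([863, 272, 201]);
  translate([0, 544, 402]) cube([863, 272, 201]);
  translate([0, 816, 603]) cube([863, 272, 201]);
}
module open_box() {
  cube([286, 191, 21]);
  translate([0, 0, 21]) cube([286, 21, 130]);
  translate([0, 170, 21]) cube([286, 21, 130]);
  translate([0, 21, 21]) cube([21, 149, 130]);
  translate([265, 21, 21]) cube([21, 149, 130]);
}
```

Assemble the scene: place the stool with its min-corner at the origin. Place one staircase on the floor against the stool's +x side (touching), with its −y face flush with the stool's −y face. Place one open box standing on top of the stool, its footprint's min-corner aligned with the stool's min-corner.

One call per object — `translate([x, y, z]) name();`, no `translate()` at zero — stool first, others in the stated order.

stool();
translate([306, 0, 0]) staircase();
translate([0, 0, 422]) open_box();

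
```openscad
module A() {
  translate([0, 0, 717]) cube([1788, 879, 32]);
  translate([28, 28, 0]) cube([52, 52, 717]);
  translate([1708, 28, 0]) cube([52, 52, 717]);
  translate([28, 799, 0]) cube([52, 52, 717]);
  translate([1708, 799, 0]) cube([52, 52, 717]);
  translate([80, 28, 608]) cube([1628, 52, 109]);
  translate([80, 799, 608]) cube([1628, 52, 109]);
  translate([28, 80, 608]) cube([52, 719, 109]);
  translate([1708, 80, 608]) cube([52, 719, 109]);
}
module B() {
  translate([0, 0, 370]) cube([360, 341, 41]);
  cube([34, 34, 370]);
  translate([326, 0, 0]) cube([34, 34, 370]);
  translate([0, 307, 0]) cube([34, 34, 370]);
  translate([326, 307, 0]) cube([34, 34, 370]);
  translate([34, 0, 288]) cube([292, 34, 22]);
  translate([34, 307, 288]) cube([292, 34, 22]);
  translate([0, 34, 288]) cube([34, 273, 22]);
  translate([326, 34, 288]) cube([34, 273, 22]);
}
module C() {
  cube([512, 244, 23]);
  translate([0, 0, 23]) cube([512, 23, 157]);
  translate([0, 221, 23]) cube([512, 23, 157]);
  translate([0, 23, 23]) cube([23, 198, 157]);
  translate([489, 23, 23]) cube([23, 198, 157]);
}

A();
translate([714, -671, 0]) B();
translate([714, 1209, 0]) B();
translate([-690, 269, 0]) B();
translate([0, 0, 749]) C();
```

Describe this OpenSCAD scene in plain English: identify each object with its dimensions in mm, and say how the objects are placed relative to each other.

A is a table: top 1788 mm (x) × 879 mm (y), 32 mm thick, upper face at z = 749 mm, on four 52×52 mm square legs, each inset 28 mm from the nearest pair of top edges, running from z = 0 to the bottom of the top. Four apron rails, 52 mm thick and 109 mm tall, run between adjacent legs with their top edges flush with the underside of the top and their outer faces flush with the legs' outer faces.

B is a four-legged stool. The seat is 360×341 mm, 41 mm thick, top at z = 411 mm. It stands on four square legs, each 34×34 mm in cross-section, from z = 0 to the seat underside, each flush with a corner of the seat. Four stretchers, 34 mm wide and 22 mm tall, connect adjacent legs with their undersides at z = 288 mm, each running between the inner faces of the legs it joins and aligned with the legs' outer faces on the other axis.

C is an open storage box with external size 512×244×180 mm and wall thickness 23 mm (the base is also 23 mm thick). The base covers the whole footprint; the four walls stand on the base, with the y-facing walls full-width and the x-facing walls fitting between their inner faces.

Three stools sit around the table at the −y, +y, −x sides. The open box is on top of the table.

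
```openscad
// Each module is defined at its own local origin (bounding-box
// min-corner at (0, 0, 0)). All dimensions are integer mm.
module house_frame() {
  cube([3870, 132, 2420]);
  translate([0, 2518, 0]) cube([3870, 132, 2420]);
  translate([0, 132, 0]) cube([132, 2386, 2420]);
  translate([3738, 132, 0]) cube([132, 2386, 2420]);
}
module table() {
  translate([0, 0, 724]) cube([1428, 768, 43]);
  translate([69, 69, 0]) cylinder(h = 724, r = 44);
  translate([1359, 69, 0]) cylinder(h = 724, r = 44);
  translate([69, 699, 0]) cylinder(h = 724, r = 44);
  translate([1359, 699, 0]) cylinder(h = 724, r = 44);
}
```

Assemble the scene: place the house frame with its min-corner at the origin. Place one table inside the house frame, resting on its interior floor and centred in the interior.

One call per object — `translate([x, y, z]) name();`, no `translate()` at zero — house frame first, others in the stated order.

house_frame();
translate([1221, 941, 0]) table();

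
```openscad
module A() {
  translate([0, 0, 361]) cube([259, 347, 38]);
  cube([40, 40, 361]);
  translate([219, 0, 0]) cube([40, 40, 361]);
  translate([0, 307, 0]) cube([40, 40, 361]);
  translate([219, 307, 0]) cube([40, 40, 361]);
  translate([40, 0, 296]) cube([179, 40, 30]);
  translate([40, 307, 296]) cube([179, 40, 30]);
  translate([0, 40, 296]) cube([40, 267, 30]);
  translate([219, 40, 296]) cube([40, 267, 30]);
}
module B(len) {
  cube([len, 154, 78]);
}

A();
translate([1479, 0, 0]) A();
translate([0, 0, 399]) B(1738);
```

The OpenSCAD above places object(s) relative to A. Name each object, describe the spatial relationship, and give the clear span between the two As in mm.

A is a stool. B is a beam. A beam spans the tops of two stools. The clear span between the two stools is 1220 mm.

Second stool starts at x = 1479; first ends at x = 259; clear span = 1479 − 259 = 1220 mm.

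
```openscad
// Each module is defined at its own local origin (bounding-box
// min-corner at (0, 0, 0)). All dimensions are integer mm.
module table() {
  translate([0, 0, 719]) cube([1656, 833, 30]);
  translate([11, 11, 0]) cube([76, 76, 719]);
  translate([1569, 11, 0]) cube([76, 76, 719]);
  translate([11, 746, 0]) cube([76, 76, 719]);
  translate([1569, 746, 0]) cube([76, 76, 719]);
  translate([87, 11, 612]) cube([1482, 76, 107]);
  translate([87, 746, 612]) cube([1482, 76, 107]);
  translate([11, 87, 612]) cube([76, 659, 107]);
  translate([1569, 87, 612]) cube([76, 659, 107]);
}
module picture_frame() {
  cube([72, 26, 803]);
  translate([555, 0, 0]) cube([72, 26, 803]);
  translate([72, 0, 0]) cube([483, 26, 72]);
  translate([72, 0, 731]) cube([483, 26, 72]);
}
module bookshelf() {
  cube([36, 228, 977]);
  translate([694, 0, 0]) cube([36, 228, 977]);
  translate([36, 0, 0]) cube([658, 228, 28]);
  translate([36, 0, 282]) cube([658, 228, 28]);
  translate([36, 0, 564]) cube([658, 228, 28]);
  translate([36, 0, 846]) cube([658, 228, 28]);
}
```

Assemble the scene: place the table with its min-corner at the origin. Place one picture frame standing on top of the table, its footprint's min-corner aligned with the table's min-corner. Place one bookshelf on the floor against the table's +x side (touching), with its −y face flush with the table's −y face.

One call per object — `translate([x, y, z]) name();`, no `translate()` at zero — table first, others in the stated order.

table();
translate([0, 0, 749]) picture_frame();
translate([1656, 0, 0]) bookshelf();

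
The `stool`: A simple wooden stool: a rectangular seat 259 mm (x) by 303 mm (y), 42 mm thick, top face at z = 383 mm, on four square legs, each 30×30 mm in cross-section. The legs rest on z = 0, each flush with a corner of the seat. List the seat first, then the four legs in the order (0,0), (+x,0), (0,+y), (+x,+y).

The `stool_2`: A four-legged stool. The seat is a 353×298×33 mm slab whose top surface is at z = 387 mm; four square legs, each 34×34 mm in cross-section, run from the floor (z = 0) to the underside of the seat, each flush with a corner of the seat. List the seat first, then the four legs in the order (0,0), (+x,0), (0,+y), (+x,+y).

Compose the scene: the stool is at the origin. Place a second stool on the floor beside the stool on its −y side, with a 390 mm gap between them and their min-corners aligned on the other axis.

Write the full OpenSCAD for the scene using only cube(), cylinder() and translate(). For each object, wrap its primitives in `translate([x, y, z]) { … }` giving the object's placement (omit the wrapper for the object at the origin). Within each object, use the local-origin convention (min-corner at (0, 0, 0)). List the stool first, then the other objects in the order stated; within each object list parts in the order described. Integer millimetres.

translate([0, 0, 341]) cube([259, 303, 42]);
cube([30, 30, 341]);
translate([229, 0, 0]) cube([30, 30, 341]);
translate([0, 273, 0]) cube([30, 30, 341]);
translate([229, 273, 0]) cube([30, 30, 341]);
translate([0, -688, 0]) {
  translate([0, 0, 354]) cube([353, 298, 33]);
  cube([34, 34, 354]);
  translate([319, 0, 0]) cube([34, 34, 354]);
  translate([0, 264, 0]) cube([34, 34, 354]);
  translate([319, 264, 0]) cube([34, 34, 354]);
}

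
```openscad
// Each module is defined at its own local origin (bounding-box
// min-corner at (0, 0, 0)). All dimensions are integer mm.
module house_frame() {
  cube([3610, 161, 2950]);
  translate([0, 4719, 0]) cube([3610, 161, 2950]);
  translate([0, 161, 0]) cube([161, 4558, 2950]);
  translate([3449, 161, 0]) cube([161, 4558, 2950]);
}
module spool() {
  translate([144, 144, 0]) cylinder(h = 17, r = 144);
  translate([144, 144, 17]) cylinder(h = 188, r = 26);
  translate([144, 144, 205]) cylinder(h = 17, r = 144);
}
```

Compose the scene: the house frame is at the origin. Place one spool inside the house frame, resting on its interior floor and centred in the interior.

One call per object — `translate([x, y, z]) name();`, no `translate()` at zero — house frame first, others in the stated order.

house_frame();
translate([1661, 2296, 0]) spool();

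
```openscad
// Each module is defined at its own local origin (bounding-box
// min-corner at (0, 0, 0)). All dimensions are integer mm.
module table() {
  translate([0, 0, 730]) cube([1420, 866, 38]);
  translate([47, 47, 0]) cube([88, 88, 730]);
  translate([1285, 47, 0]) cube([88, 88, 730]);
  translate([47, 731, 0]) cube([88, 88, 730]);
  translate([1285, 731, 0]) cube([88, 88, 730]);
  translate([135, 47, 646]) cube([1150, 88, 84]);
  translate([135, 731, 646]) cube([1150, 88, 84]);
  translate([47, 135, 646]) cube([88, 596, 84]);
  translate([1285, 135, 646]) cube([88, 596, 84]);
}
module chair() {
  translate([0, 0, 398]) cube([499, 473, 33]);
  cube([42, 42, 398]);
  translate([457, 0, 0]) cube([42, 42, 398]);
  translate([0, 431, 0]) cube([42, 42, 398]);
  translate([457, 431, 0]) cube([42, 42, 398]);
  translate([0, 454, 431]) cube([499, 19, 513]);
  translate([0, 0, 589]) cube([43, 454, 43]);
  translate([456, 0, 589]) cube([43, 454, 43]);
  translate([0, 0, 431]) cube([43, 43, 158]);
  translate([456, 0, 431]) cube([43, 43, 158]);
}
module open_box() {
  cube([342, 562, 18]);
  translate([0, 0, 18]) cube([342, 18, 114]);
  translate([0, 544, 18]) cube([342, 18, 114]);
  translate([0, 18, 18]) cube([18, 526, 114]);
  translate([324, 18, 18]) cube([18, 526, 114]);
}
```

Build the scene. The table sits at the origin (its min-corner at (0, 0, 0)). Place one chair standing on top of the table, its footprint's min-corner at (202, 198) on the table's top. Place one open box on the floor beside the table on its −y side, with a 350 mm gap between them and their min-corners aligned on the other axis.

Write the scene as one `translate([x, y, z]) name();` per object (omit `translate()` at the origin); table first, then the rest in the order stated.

table();
translate([202, 198, 768]) chair();
translate([0, -912, 0]) open_box();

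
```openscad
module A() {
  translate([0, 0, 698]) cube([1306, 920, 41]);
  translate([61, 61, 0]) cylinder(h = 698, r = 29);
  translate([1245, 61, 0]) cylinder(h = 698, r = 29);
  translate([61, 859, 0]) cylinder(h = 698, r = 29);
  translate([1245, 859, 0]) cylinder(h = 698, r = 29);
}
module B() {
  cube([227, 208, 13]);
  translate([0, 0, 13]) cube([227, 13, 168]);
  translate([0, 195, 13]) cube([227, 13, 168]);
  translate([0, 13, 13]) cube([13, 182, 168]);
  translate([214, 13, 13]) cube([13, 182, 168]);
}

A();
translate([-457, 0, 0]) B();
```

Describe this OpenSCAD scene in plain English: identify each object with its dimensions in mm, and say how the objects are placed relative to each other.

A is a table with a 1306×920 mm rectangular top, 41 mm thick, top surface at z = 739 mm, supported by four round legs of 58 mm diameter, each leg's bounding box inset 32 mm from the nearest pair of top edges, running from the floor.

B is an open storage box with external size 227×208×181 mm and wall thickness 13 mm (the base is also 13 mm thick). The base covers the whole footprint; the four walls stand on the base, with the y-facing walls full-width and the x-facing walls fitting between their inner faces.

The open box is on the floor beside the table on its −x side.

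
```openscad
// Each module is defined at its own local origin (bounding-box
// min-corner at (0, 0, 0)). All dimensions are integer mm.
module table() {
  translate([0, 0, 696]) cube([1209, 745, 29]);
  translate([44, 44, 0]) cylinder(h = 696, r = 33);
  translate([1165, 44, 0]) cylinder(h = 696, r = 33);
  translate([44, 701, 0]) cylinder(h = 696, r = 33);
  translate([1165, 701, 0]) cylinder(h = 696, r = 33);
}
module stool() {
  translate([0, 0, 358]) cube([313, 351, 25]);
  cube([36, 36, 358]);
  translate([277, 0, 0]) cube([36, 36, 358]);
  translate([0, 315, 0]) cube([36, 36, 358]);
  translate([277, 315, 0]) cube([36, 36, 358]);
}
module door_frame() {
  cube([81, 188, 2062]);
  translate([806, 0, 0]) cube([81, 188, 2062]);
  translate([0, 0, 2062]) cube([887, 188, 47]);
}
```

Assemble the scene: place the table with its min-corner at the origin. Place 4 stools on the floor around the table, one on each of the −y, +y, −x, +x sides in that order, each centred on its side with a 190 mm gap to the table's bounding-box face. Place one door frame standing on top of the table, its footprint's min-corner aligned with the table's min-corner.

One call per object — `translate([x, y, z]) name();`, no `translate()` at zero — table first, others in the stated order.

table();
translate([448, -541, 0]) stool();
translate([448, 935, 0]) stool();
translate([-503, 197, 0]) stool();
translate([1399, 197, 0]) stool();
translate([0, 0, 725]) door_frame();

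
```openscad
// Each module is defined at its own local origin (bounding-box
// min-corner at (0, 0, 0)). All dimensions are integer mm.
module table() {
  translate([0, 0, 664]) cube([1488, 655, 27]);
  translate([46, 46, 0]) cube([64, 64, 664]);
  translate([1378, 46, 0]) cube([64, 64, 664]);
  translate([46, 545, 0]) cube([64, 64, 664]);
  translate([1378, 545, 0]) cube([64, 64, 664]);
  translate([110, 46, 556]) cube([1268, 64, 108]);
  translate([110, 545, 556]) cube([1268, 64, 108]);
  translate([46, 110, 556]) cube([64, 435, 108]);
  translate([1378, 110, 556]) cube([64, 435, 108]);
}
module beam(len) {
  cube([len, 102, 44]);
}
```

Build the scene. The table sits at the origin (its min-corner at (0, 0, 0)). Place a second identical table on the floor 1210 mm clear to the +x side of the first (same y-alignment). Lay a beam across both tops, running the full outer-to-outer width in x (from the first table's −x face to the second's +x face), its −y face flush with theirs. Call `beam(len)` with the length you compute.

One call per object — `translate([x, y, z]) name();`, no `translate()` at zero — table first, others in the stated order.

table();
translate([2698, 0, 0]) table();
translate([0, 0, 691]) beam(4186);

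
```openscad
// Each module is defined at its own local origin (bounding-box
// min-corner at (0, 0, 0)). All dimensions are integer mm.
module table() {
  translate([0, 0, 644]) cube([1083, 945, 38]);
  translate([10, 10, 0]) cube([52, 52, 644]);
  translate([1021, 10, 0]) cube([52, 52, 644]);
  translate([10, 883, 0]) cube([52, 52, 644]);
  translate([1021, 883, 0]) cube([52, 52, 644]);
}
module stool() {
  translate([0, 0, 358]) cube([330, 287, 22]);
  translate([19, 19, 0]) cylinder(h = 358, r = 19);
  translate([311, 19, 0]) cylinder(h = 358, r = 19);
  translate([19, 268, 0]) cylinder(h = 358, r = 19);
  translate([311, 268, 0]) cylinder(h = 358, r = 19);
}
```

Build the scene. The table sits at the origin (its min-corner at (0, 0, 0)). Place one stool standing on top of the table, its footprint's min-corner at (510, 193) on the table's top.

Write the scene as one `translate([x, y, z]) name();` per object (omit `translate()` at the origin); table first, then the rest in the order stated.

table();
translate([510, 193, 682]) stool();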